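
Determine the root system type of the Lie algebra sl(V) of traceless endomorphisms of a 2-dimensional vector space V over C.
A_1

This is sl(2), which has dimension 2^2 - 1 = 3 and rank 2 - 1 = 1 (a Cartan subalgebra is the diagonal traceless matrices). In the classification of classical Lie algebras, the special linear algebra sl(n+1) has type A_n; here n = 1, so the Dynkin diagram is a chain of 1 nodes with single edges (A_1). Hence the type is A_1.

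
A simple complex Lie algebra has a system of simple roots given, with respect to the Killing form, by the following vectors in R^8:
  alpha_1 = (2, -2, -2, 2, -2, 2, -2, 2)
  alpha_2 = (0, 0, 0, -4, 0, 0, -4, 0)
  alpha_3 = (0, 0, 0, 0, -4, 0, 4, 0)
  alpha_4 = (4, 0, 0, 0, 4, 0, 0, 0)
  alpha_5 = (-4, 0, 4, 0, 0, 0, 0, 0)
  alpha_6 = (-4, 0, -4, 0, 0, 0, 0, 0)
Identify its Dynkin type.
Compute the Cartan integers a_ij = 2(alpha_i, alpha_j)/(alpha_j, alpha_j); the resulting 6x6 Cartan matrix is
[[2, 0, 0, 0, -1, 0], [0, 2, -1, 0, 0, 0], [0, -1, 2, -1, 0, 0], [0, 0, -1, 2, -1, -1], [-1, 0, 0, -1, 2, 0], [0, 0, 0, -1, 0, 2]].
All simple roots have the same length, so the diagram is simply laced. The associated Dynkin diagram is a chain of 5 nodes with one extra node attached to the third node from one end (E_6), so the type is E_6.

E_6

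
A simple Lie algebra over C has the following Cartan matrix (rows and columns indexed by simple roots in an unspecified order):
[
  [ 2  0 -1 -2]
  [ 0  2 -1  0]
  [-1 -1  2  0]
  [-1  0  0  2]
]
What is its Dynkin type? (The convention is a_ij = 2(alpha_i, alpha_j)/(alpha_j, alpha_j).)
The matrix has rank 4 with 2's on the diagonal. Reading the off-diagonal entries as Dynkin edges (a single edge where a_ij = a_ji = -1; a double or triple edge where a_ij * a_ji = 2 or 3), the diagram is a chain of 4 nodes with a double edge at one end; the terminal node there is the unique short simple root (B_4). One simple-root ordering that puts it in standard form is (alpha_2, alpha_3, alpha_1, alpha_4). So the algebra is type B_4, i.e. so(9).

type B_4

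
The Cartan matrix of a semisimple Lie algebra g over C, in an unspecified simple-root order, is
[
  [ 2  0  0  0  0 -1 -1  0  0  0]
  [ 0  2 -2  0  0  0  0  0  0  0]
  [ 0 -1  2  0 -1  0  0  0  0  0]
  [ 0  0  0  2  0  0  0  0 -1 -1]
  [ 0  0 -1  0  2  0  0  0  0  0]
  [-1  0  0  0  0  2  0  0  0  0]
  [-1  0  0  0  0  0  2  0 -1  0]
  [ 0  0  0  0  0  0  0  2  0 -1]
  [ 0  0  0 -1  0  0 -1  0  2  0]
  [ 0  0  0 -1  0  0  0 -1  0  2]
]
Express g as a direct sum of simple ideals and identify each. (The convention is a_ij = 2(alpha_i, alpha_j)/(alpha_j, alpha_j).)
The diagram associated to this matrix has two connected components: the simple roots {alpha_1, alpha_4, alpha_6, alpha_7, alpha_8, alpha_9, alpha_10} form a chain of 7 nodes with single edges (A_7), and {alpha_2, alpha_3, alpha_5} form a chain of 3 nodes with a double edge at one end; the terminal node there is the unique long simple root (C_3). A semisimple Lie algebra decomposes uniquely as the direct sum of simple ideals, one per connected component of its Dynkin diagram, so g ≅ A_7 ⊕ C_3 (dimension 63 + 21 = 84).

A7 ⊕ C3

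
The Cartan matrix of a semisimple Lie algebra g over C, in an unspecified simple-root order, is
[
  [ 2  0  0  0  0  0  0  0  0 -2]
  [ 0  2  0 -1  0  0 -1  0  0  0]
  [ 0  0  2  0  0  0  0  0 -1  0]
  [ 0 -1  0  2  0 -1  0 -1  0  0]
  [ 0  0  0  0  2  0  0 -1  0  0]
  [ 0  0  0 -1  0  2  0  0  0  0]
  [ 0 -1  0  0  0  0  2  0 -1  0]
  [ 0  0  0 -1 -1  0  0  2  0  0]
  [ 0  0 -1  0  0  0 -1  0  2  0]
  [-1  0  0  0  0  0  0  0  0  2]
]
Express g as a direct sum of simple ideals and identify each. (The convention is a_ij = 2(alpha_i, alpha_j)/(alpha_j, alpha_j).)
B_2 (so(5)) + E_8

The diagram associated to this matrix has two connected components: the simple roots {alpha_1, alpha_10} form a chain of 2 nodes with a double edge at one end; the terminal node there is the unique short simple root (B_2), and {alpha_2, alpha_3, alpha_4, alpha_5, alpha_6, alpha_7, alpha_8, alpha_9} form a chain of 7 nodes with one extra node attached to the third node from one end (E_8). A semisimple Lie algebra decomposes uniquely as the direct sum of simple ideals, one per connected component of its Dynkin diagram, so g ≅ B_2 ⊕ E_8 (dimension 10 + 248 = 258).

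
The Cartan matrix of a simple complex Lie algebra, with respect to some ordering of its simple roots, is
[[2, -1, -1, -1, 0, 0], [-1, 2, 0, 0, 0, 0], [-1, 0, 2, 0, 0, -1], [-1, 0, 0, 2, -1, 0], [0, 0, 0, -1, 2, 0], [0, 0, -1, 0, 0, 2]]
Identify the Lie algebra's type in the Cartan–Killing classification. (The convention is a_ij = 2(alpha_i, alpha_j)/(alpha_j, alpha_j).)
E6

The matrix has rank 6 with 2's on the diagonal. Reading the off-diagonal entries as Dynkin edges (a single edge where a_ij = a_ji = -1; a double or triple edge where a_ij * a_ji = 2 or 3), the diagram is a chain of 5 nodes with one extra node attached to the third node from one end (E_6). One simple-root ordering that puts it in standard form is (alpha_6, alpha_2, alpha_3, alpha_1, alpha_4, alpha_5). So the algebra is type E_6.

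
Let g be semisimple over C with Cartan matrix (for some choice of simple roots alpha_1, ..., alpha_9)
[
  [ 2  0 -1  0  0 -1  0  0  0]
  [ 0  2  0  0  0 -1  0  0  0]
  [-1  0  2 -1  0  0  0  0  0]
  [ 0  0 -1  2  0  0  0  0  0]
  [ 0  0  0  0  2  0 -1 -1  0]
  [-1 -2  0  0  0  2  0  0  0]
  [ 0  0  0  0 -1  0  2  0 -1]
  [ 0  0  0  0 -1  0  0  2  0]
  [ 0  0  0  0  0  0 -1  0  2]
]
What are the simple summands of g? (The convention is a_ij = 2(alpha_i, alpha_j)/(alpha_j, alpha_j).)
A_4 (sl(5)) + B_5 (so(11))

The diagram associated to this matrix has two connected components: the simple roots {alpha_5, alpha_7, alpha_8, alpha_9} form a chain of 4 nodes with single edges (A_4), and {alpha_1, alpha_2, alpha_3, alpha_4, alpha_6} form a chain of 5 nodes with a double edge at one end; the terminal node there is the unique short simple root (B_5). A semisimple Lie algebra decomposes uniquely as the direct sum of simple ideals, one per connected component of its Dynkin diagram, so g ≅ A_4 ⊕ B_5 (dimension 24 + 55 = 79).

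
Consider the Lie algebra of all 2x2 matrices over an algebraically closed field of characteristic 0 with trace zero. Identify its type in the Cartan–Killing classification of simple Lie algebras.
A1

This is sl(2), which has dimension 2^2 - 1 = 3 and rank 2 - 1 = 1 (a Cartan subalgebra is the diagonal traceless matrices). In the classification of classical Lie algebras, the special linear algebra sl(n+1) has type A_n; here n = 1, so the Dynkin diagram is a chain of 1 nodes with single edges (A_1). Hence the type is A_1.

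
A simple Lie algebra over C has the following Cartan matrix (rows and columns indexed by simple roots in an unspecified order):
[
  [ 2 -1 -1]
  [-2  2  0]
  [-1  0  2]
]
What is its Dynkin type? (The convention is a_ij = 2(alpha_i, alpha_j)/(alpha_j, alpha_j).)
The matrix has rank 3 with 2's on the diagonal. Reading the off-diagonal entries as Dynkin edges (a single edge where a_ij = a_ji = -1; a double or triple edge where a_ij * a_ji = 2 or 3), the diagram is a chain of 3 nodes with a double edge at one end; the terminal node there is the unique long simple root (C_3). One simple-root ordering that puts it in standard form is (alpha_3, alpha_1, alpha_2). So the algebra is type C_3, i.e. sp(6).

type C_3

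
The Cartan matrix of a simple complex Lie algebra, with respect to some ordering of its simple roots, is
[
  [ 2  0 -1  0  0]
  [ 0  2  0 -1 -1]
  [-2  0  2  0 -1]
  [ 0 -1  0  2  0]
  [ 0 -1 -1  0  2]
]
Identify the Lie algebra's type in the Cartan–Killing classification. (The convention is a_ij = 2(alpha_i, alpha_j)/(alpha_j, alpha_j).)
The matrix has rank 5 with 2's on the diagonal. Reading the off-diagonal entries as Dynkin edges (a single edge where a_ij = a_ji = -1; a double or triple edge where a_ij * a_ji = 2 or 3), the diagram is a chain of 5 nodes with a double edge at one end; the terminal node there is the unique short simple root (B_5). One simple-root ordering that puts it in standard form is (alpha_4, alpha_2, alpha_5, alpha_3, alpha_1). So the algebra is type B_5, i.e. so(11).

B_5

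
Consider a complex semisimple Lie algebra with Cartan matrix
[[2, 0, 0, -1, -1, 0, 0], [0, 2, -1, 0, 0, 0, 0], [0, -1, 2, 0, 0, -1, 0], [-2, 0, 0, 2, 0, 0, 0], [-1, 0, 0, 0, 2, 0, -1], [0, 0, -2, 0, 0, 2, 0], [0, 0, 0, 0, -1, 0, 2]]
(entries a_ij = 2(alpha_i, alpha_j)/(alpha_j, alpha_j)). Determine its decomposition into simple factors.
C3 + C4

The diagram associated to this matrix has two connected components: the simple roots {alpha_2, alpha_3, alpha_6} form a chain of 3 nodes with a double edge at one end; the terminal node there is the unique long simple root (C_3), and {alpha_1, alpha_4, alpha_5, alpha_7} form a chain of 4 nodes with a double edge at one end; the terminal node there is the unique long simple root (C_4). A semisimple Lie algebra decomposes uniquely as the direct sum of simple ideals, one per connected component of its Dynkin diagram, so g ≅ C_3 ⊕ C_4 (dimension 21 + 36 = 57).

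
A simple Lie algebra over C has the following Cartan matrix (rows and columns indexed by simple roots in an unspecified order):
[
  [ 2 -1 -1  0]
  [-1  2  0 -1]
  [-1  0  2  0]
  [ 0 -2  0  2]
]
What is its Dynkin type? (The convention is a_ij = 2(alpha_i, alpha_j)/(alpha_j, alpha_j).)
The matrix has rank 4 with 2's on the diagonal. Reading the off-diagonal entries as Dynkin edges (a single edge where a_ij = a_ji = -1; a double or triple edge where a_ij * a_ji = 2 or 3), the diagram is a chain of 4 nodes with a double edge at one end; the terminal node there is the unique long simple root (C_4). One simple-root ordering that puts it in standard form is (alpha_3, alpha_1, alpha_2, alpha_4). So the algebra is type C_4, i.e. sp(8).

C_4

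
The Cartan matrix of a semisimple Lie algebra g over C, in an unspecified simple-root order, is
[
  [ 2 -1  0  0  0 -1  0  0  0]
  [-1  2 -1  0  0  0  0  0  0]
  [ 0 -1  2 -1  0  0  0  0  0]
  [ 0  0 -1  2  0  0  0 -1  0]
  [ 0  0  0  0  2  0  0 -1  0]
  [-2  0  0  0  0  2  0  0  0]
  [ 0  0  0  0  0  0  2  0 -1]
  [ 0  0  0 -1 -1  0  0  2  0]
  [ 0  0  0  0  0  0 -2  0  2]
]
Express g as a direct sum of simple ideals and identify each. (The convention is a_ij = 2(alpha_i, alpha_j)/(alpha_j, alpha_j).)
The diagram associated to this matrix has two connected components: the simple roots {alpha_7, alpha_9} form a chain of 2 nodes with a double edge at one end; the terminal node there is the unique short simple root (B_2), and {alpha_1, alpha_2, alpha_3, alpha_4, alpha_5, alpha_6, alpha_8} form a chain of 7 nodes with a double edge at one end; the terminal node there is the unique long simple root (C_7). A semisimple Lie algebra decomposes uniquely as the direct sum of simple ideals, one per connected component of its Dynkin diagram, so g ≅ B_2 ⊕ C_7 (dimension 10 + 105 = 115).

type B_2 ⊕ type C_7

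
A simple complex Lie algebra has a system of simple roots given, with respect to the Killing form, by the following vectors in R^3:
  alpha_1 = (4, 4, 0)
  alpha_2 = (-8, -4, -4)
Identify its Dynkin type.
Compute the Cartan integers a_ij = 2(alpha_i, alpha_j)/(alpha_j, alpha_j); the resulting 2x2 Cartan matrix is
[[2, -1], [-3, 2]].
The roots have two lengths (squared-length ratio 3:1); the short ones are alpha_{1}. The associated Dynkin diagram is two nodes joined by a triple edge (G_2), so the type is G_2.

type G_2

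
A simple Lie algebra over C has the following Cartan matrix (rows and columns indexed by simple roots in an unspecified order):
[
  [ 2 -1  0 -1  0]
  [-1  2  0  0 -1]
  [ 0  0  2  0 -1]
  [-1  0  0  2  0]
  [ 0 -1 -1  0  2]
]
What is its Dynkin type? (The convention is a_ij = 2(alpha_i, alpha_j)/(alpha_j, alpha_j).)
A5

The matrix has rank 5 with 2's on the diagonal. Reading the off-diagonal entries as Dynkin edges (a single edge where a_ij = a_ji = -1; a double or triple edge where a_ij * a_ji = 2 or 3), the diagram is a chain of 5 nodes with single edges (A_5). One simple-root ordering that puts it in standard form is (alpha_4, alpha_1, alpha_2, alpha_5, alpha_3). So the algebra is type A_5, i.e. sl(6).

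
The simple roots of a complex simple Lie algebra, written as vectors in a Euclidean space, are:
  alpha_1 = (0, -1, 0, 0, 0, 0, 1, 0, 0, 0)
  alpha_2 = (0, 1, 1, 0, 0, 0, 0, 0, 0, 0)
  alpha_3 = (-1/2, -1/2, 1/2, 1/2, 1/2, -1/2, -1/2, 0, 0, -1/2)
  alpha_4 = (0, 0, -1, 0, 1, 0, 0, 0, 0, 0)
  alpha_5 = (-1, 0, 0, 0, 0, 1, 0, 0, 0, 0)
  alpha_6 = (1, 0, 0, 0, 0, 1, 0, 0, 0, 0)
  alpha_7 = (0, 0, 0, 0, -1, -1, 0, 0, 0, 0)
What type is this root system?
Compute the Cartan integers a_ij = 2(alpha_i, alpha_j)/(alpha_j, alpha_j); the resulting 7x7 Cartan matrix is
[[2, -1, 0, 0, 0, 0, 0], [-1, 2, 0, -1, 0, 0, 0], [0, 0, 2, 0, 0, -1, 0], [0, -1, 0, 2, 0, 0, -1], [0, 0, 0, 0, 2, 0, -1], [0, 0, -1, 0, 0, 2, -1], [0, 0, 0, -1, -1, -1, 2]].
All simple roots have the same length, so the diagram is simply laced. The associated Dynkin diagram is a chain of 6 nodes with one extra node attached to the third node from one end (E_7), so the type is E_7.

E7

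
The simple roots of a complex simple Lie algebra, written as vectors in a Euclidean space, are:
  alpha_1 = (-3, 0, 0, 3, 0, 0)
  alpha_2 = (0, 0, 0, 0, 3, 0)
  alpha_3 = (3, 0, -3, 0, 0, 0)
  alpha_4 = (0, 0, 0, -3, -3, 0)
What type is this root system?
Compute the Cartan integers a_ij = 2(alpha_i, alpha_j)/(alpha_j, alpha_j); the resulting 4x4 Cartan matrix is
[[2, 0, -1, -1], [0, 2, 0, -1], [-1, 0, 2, 0], [-1, -2, 0, 2]].
The roots have two lengths (squared-length ratio 2:1); the short ones are alpha_{2}. The associated Dynkin diagram is a chain of 4 nodes with a double edge at one end; the terminal node there is the unique short simple root (B_4), so the type is B_4 (the algebra so(9)).

B4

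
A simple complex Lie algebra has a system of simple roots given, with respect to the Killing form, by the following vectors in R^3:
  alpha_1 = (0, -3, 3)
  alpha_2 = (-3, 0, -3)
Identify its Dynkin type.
type A_2

Compute the Cartan integers a_ij = 2(alpha_i, alpha_j)/(alpha_j, alpha_j); the resulting 2x2 Cartan matrix is
[[2, -1], [-1, 2]].
All simple roots have the same length, so the diagram is simply laced. The associated Dynkin diagram is a chain of 2 nodes with single edges (A_2), so the type is A_2 (the algebra sl(3)).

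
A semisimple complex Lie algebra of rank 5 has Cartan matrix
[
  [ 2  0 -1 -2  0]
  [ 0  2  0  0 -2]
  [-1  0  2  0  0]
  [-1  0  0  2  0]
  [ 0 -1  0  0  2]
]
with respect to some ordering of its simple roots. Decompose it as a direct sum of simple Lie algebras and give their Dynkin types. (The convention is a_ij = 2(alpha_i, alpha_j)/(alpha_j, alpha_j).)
B_2 + B_3

The diagram associated to this matrix has two connected components: the simple roots {alpha_2, alpha_5} form a chain of 2 nodes with a double edge at one end; the terminal node there is the unique short simple root (B_2), and {alpha_1, alpha_3, alpha_4} form a chain of 3 nodes with a double edge at one end; the terminal node there is the unique short simple root (B_3). A semisimple Lie algebra decomposes uniquely as the direct sum of simple ideals, one per connected component of its Dynkin diagram, so g ≅ B_2 ⊕ B_3 (dimension 10 + 21 = 31).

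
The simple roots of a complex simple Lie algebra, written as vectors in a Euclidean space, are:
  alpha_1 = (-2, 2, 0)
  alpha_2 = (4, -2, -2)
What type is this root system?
Compute the Cartan integers a_ij = 2(alpha_i, alpha_j)/(alpha_j, alpha_j); the resulting 2x2 Cartan matrix is
[[2, -1], [-3, 2]].
The roots have two lengths (squared-length ratio 3:1); the short ones are alpha_{1}. The associated Dynkin diagram is two nodes joined by a triple edge (G_2), so the type is G_2.

G2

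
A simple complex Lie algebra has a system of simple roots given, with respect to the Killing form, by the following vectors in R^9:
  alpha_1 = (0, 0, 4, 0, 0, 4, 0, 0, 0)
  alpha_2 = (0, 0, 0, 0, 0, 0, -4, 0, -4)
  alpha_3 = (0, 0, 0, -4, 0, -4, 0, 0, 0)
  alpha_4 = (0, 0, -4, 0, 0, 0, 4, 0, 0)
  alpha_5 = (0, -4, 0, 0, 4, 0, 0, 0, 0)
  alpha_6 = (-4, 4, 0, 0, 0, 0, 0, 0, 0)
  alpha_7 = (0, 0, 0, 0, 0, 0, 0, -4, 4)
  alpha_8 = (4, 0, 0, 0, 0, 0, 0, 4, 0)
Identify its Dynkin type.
A_8 (sl(9))

Compute the Cartan integers a_ij = 2(alpha_i, alpha_j)/(alpha_j, alpha_j); the resulting 8x8 Cartan matrix is
[[2, 0, -1, -1, 0, 0, 0, 0], [0, 2, 0, -1, 0, 0, -1, 0], [-1, 0, 2, 0, 0, 0, 0, 0], [-1, -1, 0, 2, 0, 0, 0, 0], [0, 0, 0, 0, 2, -1, 0, 0], [0, 0, 0, 0, -1, 2, 0, -1], [0, -1, 0, 0, 0, 0, 2, -1], [0, 0, 0, 0, 0, -1, -1, 2]].
All simple roots have the same length, so the diagram is simply laced. The associated Dynkin diagram is a chain of 8 nodes with single edges (A_8), so the type is A_8 (the algebra sl(9)).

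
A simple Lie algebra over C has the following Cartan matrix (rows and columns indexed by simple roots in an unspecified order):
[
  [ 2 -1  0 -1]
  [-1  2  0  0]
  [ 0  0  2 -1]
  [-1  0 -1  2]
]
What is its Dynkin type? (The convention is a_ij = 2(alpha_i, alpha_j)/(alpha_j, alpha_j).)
A_4

The matrix has rank 4 with 2's on the diagonal. Reading the off-diagonal entries as Dynkin edges (a single edge where a_ij = a_ji = -1; a double or triple edge where a_ij * a_ji = 2 or 3), the diagram is a chain of 4 nodes with single edges (A_4). One simple-root ordering that puts it in standard form is (alpha_3, alpha_4, alpha_1, alpha_2). So the algebra is type A_4, i.e. sl(5).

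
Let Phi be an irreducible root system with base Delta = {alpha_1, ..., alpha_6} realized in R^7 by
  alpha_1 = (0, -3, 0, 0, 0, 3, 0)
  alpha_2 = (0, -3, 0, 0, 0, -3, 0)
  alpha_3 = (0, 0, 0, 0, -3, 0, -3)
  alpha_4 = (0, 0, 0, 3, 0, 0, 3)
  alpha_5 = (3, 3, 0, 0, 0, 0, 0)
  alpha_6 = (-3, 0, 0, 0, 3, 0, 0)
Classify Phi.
Compute the Cartan integers a_ij = 2(alpha_i, alpha_j)/(alpha_j, alpha_j); the resulting 6x6 Cartan matrix is
[[2, 0, 0, 0, -1, 0], [0, 2, 0, 0, -1, 0], [0, 0, 2, -1, 0, -1], [0, 0, -1, 2, 0, 0], [-1, -1, 0, 0, 2, -1], [0, 0, -1, 0, -1, 2]].
All simple roots have the same length, so the diagram is simply laced. The associated Dynkin diagram is a chain of 4 nodes with a fork of two nodes at one end (D_6), so the type is D_6 (the algebra so(12)).

type D_6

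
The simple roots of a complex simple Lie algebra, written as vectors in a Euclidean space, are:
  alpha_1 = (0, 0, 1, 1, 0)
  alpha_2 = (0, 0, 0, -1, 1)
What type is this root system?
type A_2

Compute the Cartan integers a_ij = 2(alpha_i, alpha_j)/(alpha_j, alpha_j); the resulting 2x2 Cartan matrix is
[[2, -1], [-1, 2]].
All simple roots have the same length, so the diagram is simply laced. The associated Dynkin diagram is a chain of 2 nodes with single edges (A_2), so the type is A_2 (the algebra sl(3)).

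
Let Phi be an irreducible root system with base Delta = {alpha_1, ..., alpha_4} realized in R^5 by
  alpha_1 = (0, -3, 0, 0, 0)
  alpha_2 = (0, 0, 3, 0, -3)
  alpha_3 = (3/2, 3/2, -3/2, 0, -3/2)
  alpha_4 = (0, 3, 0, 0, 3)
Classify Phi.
F4

Compute the Cartan integers a_ij = 2(alpha_i, alpha_j)/(alpha_j, alpha_j); the resulting 4x4 Cartan matrix is
[[2, 0, -1, -1], [0, 2, 0, -1], [-1, 0, 2, 0], [-2, -1, 0, 2]].
The roots have two lengths (squared-length ratio 2:1); the short ones are alpha_{1,3}. The associated Dynkin diagram is a chain of 4 nodes with a double edge between the middle two (F_4), so the type is F_4.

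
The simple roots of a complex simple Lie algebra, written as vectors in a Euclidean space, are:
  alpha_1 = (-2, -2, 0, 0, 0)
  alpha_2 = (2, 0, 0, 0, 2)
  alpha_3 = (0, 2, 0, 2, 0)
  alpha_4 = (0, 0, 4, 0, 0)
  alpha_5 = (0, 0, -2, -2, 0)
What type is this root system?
Compute the Cartan integers a_ij = 2(alpha_i, alpha_j)/(alpha_j, alpha_j); the resulting 5x5 Cartan matrix is
[[2, -1, -1, 0, 0], [-1, 2, 0, 0, 0], [-1, 0, 2, 0, -1], [0, 0, 0, 2, -2], [0, 0, -1, -1, 2]].
The roots have two lengths (squared-length ratio 2:1); the short ones are alpha_{1,2,3,5}. The associated Dynkin diagram is a chain of 5 nodes with a double edge at one end; the terminal node there is the unique long simple root (C_5), so the type is C_5 (the algebra sp(10)).

C5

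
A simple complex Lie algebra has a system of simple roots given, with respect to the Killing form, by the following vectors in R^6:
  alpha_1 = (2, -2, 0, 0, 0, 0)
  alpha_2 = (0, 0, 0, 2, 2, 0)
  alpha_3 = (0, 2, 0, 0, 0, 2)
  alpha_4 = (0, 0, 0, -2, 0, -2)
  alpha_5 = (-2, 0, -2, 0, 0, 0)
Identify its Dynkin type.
Compute the Cartan integers a_ij = 2(alpha_i, alpha_j)/(alpha_j, alpha_j); the resulting 5x5 Cartan matrix is
[[2, 0, -1, 0, -1], [0, 2, 0, -1, 0], [-1, 0, 2, -1, 0], [0, -1, -1, 2, 0], [-1, 0, 0, 0, 2]].
All simple roots have the same length, so the diagram is simply laced. The associated Dynkin diagram is a chain of 5 nodes with single edges (A_5), so the type is A_5 (the algebra sl(6)).

A_5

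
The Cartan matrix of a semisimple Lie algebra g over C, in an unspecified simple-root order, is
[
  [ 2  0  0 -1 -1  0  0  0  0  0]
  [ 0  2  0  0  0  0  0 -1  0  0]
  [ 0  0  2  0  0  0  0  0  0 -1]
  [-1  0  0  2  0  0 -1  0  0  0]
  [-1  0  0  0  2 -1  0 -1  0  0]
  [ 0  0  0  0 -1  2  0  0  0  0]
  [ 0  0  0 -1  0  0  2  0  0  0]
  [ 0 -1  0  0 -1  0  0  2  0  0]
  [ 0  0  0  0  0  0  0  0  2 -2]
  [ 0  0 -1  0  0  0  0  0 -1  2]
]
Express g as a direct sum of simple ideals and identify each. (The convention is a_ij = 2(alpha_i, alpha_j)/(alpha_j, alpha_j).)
C_3 (sp(6)) ⊕ E_7

The diagram associated to this matrix has two connected components: the simple roots {alpha_3, alpha_9, alpha_10} form a chain of 3 nodes with a double edge at one end; the terminal node there is the unique long simple root (C_3), and {alpha_1, alpha_2, alpha_4, alpha_5, alpha_6, alpha_7, alpha_8} form a chain of 6 nodes with one extra node attached to the third node from one end (E_7). A semisimple Lie algebra decomposes uniquely as the direct sum of simple ideals, one per connected component of its Dynkin diagram, so g ≅ C_3 ⊕ E_7 (dimension 21 + 133 = 154).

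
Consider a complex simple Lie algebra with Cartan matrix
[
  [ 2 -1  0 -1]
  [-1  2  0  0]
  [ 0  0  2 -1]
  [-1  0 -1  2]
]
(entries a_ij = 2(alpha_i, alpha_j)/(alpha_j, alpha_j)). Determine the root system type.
A_4 (sl(5))

The matrix has rank 4 with 2's on the diagonal. Reading the off-diagonal entries as Dynkin edges (a single edge where a_ij = a_ji = -1; a double or triple edge where a_ij * a_ji = 2 or 3), the diagram is a chain of 4 nodes with single edges (A_4). One simple-root ordering that puts it in standard form is (alpha_3, alpha_4, alpha_1, alpha_2). So the algebra is type A_4, i.e. sl(5).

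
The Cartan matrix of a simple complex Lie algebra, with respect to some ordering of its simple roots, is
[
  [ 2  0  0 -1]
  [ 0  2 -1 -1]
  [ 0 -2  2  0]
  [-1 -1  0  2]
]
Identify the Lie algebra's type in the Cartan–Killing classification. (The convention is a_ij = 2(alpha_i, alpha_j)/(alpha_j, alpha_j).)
The matrix has rank 4 with 2's on the diagonal. Reading the off-diagonal entries as Dynkin edges (a single edge where a_ij = a_ji = -1; a double or triple edge where a_ij * a_ji = 2 or 3), the diagram is a chain of 4 nodes with a double edge at one end; the terminal node there is the unique long simple root (C_4). One simple-root ordering that puts it in standard form is (alpha_1, alpha_4, alpha_2, alpha_3). So the algebra is type C_4, i.e. sp(8).

C_4 (sp(8))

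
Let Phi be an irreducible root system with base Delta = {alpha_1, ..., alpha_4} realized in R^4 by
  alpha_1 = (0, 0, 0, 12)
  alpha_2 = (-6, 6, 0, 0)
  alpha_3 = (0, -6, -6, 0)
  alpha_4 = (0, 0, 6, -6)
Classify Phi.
Compute the Cartan integers a_ij = 2(alpha_i, alpha_j)/(alpha_j, alpha_j); the resulting 4x4 Cartan matrix is
[[2, 0, 0, -2], [0, 2, -1, 0], [0, -1, 2, -1], [-1, 0, -1, 2]].
The roots have two lengths (squared-length ratio 2:1); the short ones are alpha_{2,3,4}. The associated Dynkin diagram is a chain of 4 nodes with a double edge at one end; the terminal node there is the unique long simple root (C_4), so the type is C_4 (the algebra sp(8)).

C4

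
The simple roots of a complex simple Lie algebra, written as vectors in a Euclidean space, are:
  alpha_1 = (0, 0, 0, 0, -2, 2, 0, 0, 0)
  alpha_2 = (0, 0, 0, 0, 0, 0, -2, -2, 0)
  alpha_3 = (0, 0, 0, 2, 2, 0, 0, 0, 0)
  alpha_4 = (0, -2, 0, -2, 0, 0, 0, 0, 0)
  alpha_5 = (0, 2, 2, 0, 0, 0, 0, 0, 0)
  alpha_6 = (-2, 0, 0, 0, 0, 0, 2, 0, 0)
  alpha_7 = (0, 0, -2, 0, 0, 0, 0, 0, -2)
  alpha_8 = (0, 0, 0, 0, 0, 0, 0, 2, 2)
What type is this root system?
type A_8

Compute the Cartan integers a_ij = 2(alpha_i, alpha_j)/(alpha_j, alpha_j); the resulting 8x8 Cartan matrix is
[[2, 0, -1, 0, 0, 0, 0, 0], [0, 2, 0, 0, 0, -1, 0, -1], [-1, 0, 2, -1, 0, 0, 0, 0], [0, 0, -1, 2, -1, 0, 0, 0], [0, 0, 0, -1, 2, 0, -1, 0], [0, -1, 0, 0, 0, 2, 0, 0], [0, 0, 0, 0, -1, 0, 2, -1], [0, -1, 0, 0, 0, 0, -1, 2]].
All simple roots have the same length, so the diagram is simply laced. The associated Dynkin diagram is a chain of 8 nodes with single edges (A_8), so the type is A_8 (the algebra sl(9)).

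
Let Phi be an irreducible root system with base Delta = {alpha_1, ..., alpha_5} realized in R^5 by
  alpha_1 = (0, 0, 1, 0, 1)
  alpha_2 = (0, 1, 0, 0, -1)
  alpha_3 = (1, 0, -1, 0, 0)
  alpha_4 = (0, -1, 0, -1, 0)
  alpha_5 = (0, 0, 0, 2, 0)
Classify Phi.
Compute the Cartan integers a_ij = 2(alpha_i, alpha_j)/(alpha_j, alpha_j); the resulting 5x5 Cartan matrix is
[[2, -1, -1, 0, 0], [-1, 2, 0, -1, 0], [-1, 0, 2, 0, 0], [0, -1, 0, 2, -1], [0, 0, 0, -2, 2]].
The roots have two lengths (squared-length ratio 2:1); the short ones are alpha_{1,2,3,4}. The associated Dynkin diagram is a chain of 5 nodes with a double edge at one end; the terminal node there is the unique long simple root (C_5), so the type is C_5 (the algebra sp(10)).

C_5 (sp(10))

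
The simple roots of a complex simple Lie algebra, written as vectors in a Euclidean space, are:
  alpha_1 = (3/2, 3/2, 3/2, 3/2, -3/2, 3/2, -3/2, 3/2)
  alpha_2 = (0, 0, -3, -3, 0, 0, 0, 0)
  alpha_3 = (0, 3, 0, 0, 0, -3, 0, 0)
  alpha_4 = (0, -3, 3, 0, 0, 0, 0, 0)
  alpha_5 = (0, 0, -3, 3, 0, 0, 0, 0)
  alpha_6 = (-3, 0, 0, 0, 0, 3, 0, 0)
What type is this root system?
E_6

Compute the Cartan integers a_ij = 2(alpha_i, alpha_j)/(alpha_j, alpha_j); the resulting 6x6 Cartan matrix is
[[2, -1, 0, 0, 0, 0], [-1, 2, 0, -1, 0, 0], [0, 0, 2, -1, 0, -1], [0, -1, -1, 2, -1, 0], [0, 0, 0, -1, 2, 0], [0, 0, -1, 0, 0, 2]].
All simple roots have the same length, so the diagram is simply laced. The associated Dynkin diagram is a chain of 5 nodes with one extra node attached to the third node from one end (E_6), so the type is E_6.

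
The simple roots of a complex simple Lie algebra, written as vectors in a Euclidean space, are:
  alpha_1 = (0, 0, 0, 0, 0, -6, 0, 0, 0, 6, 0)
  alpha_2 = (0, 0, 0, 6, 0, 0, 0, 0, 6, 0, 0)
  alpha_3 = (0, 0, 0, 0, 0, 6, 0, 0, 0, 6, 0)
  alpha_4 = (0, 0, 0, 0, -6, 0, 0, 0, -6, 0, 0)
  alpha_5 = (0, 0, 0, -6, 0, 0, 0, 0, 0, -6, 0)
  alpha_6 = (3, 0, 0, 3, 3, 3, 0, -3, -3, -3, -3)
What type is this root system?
Compute the Cartan integers a_ij = 2(alpha_i, alpha_j)/(alpha_j, alpha_j); the resulting 6x6 Cartan matrix is
[[2, 0, 0, 0, -1, -1], [0, 2, 0, -1, -1, 0], [0, 0, 2, 0, -1, 0], [0, -1, 0, 2, 0, 0], [-1, -1, -1, 0, 2, 0], [-1, 0, 0, 0, 0, 2]].
All simple roots have the same length, so the diagram is simply laced. The associated Dynkin diagram is a chain of 5 nodes with one extra node attached to the third node from one end (E_6), so the type is E_6.

E_6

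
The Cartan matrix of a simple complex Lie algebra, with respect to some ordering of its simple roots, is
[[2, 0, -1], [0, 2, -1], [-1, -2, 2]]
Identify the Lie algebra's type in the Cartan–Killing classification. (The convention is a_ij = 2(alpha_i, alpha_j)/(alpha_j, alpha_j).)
B3

The matrix has rank 3 with 2's on the diagonal. Reading the off-diagonal entries as Dynkin edges (a single edge where a_ij = a_ji = -1; a double or triple edge where a_ij * a_ji = 2 or 3), the diagram is a chain of 3 nodes with a double edge at one end; the terminal node there is the unique short simple root (B_3). One simple-root ordering that puts it in standard form is (alpha_1, alpha_3, alpha_2). So the algebra is type B_3, i.e. so(7).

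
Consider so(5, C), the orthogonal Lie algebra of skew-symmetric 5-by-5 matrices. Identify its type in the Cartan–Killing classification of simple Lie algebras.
This is so(5) with 5 odd, which has dimension 5(5-1)/2 = 10 and rank (5-1)/2 = 2. In the classification of classical Lie algebras, the orthogonal algebra so(2n+1) in an odd number of variables has type B_n; here n = 2, so the Dynkin diagram is a chain of 2 nodes with a double edge at one end; the terminal node there is the unique short simple root (B_2). Hence the type is B_2.

B2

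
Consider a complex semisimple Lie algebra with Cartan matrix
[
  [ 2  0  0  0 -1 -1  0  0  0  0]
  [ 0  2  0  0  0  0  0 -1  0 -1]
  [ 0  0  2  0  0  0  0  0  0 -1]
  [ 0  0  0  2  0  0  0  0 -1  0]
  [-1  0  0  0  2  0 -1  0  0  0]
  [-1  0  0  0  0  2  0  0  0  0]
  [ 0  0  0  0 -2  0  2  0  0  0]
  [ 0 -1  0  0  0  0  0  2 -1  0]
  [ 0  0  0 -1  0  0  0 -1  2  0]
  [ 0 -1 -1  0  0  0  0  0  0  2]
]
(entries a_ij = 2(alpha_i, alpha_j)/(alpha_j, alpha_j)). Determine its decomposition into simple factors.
type A_6 ⊕ type C_4

The diagram associated to this matrix has two connected components: the simple roots {alpha_2, alpha_3, alpha_4, alpha_8, alpha_9, alpha_10} form a chain of 6 nodes with single edges (A_6), and {alpha_1, alpha_5, alpha_6, alpha_7} form a chain of 4 nodes with a double edge at one end; the terminal node there is the unique long simple root (C_4). A semisimple Lie algebra decomposes uniquely as the direct sum of simple ideals, one per connected component of its Dynkin diagram, so g ≅ A_6 ⊕ C_4 (dimension 48 + 36 = 84).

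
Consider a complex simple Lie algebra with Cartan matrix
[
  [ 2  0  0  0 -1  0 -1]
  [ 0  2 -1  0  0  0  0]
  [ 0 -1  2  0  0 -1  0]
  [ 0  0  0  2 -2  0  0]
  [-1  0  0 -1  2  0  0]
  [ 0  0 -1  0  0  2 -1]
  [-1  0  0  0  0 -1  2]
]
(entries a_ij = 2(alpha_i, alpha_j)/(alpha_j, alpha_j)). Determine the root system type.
The matrix has rank 7 with 2's on the diagonal. Reading the off-diagonal entries as Dynkin edges (a single edge where a_ij = a_ji = -1; a double or triple edge where a_ij * a_ji = 2 or 3), the diagram is a chain of 7 nodes with a double edge at one end; the terminal node there is the unique long simple root (C_7). One simple-root ordering that puts it in standard form is (alpha_2, alpha_3, alpha_6, alpha_7, alpha_1, alpha_5, alpha_4). So the algebra is type C_7, i.e. sp(14).

C_7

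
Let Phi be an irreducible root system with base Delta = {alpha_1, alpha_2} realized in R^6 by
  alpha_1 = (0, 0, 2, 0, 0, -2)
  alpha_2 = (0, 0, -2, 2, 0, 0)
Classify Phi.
Compute the Cartan integers a_ij = 2(alpha_i, alpha_j)/(alpha_j, alpha_j); the resulting 2x2 Cartan matrix is
[[2, -1], [-1, 2]].
All simple roots have the same length, so the diagram is simply laced. The associated Dynkin diagram is a chain of 2 nodes with single edges (A_2), so the type is A_2 (the algebra sl(3)).

A_2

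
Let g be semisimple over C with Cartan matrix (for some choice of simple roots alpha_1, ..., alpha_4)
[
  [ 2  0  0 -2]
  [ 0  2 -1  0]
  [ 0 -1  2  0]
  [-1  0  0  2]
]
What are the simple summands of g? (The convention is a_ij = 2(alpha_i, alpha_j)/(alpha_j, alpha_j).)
The diagram associated to this matrix has two connected components: the simple roots {alpha_2, alpha_3} form a chain of 2 nodes with single edges (A_2), and {alpha_1, alpha_4} form a chain of 2 nodes with a double edge at one end; the terminal node there is the unique short simple root (B_2). A semisimple Lie algebra decomposes uniquely as the direct sum of simple ideals, one per connected component of its Dynkin diagram, so g ≅ A_2 ⊕ B_2 (dimension 8 + 10 = 18).

A2 ⊕ B2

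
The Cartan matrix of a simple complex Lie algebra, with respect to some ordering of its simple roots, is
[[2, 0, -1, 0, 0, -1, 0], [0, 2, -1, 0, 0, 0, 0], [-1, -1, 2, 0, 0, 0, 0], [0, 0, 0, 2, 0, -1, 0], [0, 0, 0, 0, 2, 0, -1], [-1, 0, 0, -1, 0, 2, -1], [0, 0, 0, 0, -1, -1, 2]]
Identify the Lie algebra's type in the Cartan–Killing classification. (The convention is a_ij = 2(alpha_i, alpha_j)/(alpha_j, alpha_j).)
E7

The matrix has rank 7 with 2's on the diagonal. Reading the off-diagonal entries as Dynkin edges (a single edge where a_ij = a_ji = -1; a double or triple edge where a_ij * a_ji = 2 or 3), the diagram is a chain of 6 nodes with one extra node attached to the third node from one end (E_7). One simple-root ordering that puts it in standard form is (alpha_5, alpha_4, alpha_7, alpha_6, alpha_1, alpha_3, alpha_2). So the algebra is type E_7.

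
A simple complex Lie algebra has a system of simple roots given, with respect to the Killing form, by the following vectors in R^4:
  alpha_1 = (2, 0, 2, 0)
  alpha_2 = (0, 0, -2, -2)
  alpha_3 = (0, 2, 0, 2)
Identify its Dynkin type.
Compute the Cartan integers a_ij = 2(alpha_i, alpha_j)/(alpha_j, alpha_j); the resulting 3x3 Cartan matrix is
[[2, -1, 0], [-1, 2, -1], [0, -1, 2]].
All simple roots have the same length, so the diagram is simply laced. The associated Dynkin diagram is a chain of 3 nodes with single edges (A_3), so the type is A_3 (the algebra sl(4)).

A3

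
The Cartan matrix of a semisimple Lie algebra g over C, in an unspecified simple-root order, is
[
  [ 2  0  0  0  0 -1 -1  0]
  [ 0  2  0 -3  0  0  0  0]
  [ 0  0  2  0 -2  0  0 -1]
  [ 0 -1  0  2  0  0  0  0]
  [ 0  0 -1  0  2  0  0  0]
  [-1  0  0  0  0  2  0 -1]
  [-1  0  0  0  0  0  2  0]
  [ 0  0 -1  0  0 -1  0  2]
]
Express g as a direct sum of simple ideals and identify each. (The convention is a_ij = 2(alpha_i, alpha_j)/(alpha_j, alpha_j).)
B_6 + G_2

The diagram associated to this matrix has two connected components: the simple roots {alpha_1, alpha_3, alpha_5, alpha_6, alpha_7, alpha_8} form a chain of 6 nodes with a double edge at one end; the terminal node there is the unique short simple root (B_6), and {alpha_2, alpha_4} form two nodes joined by a triple edge (G_2). A semisimple Lie algebra decomposes uniquely as the direct sum of simple ideals, one per connected component of its Dynkin diagram, so g ≅ B_6 ⊕ G_2 (dimension 78 + 14 = 92).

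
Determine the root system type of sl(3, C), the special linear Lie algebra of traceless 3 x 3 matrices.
This is sl(3), which has dimension 3^2 - 1 = 8 and rank 3 - 1 = 2 (a Cartan subalgebra is the diagonal traceless matrices). In the classification of classical Lie algebras, the special linear algebra sl(n+1) has type A_n; here n = 2, so the Dynkin diagram is a chain of 2 nodes with single edges (A_2). Hence the type is A_2.

A_2 (sl(3))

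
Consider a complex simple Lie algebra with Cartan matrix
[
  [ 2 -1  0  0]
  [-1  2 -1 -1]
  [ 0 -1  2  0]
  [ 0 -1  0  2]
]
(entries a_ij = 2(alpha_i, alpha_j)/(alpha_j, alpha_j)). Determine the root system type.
D_4 (so(8))

The matrix has rank 4 with 2's on the diagonal. Reading the off-diagonal entries as Dynkin edges (a single edge where a_ij = a_ji = -1; a double or triple edge where a_ij * a_ji = 2 or 3), the diagram is a chain of 2 nodes with a fork of two nodes at one end (D_4). One simple-root ordering that puts it in standard form is (alpha_4, alpha_2, alpha_3, alpha_1). So the algebra is type D_4, i.e. so(8).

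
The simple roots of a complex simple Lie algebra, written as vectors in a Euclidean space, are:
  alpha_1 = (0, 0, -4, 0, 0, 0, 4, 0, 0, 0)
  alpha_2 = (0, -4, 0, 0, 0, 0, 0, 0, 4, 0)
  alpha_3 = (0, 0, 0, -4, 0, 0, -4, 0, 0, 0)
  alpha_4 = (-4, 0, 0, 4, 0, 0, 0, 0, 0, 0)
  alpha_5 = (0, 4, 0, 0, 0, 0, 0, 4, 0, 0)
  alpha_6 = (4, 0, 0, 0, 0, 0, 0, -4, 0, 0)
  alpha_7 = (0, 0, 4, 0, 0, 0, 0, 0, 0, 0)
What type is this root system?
Compute the Cartan integers a_ij = 2(alpha_i, alpha_j)/(alpha_j, alpha_j); the resulting 7x7 Cartan matrix is
[[2, 0, -1, 0, 0, 0, -2], [0, 2, 0, 0, -1, 0, 0], [-1, 0, 2, -1, 0, 0, 0], [0, 0, -1, 2, 0, -1, 0], [0, -1, 0, 0, 2, -1, 0], [0, 0, 0, -1, -1, 2, 0], [-1, 0, 0, 0, 0, 0, 2]].
The roots have two lengths (squared-length ratio 2:1); the short ones are alpha_{7}. The associated Dynkin diagram is a chain of 7 nodes with a double edge at one end; the terminal node there is the unique short simple root (B_7), so the type is B_7 (the algebra so(15)).

B_7 (so(15))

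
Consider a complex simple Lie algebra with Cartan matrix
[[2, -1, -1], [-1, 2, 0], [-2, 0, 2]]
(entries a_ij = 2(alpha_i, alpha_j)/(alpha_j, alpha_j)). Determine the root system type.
type C_3

The matrix has rank 3 with 2's on the diagonal. Reading the off-diagonal entries as Dynkin edges (a single edge where a_ij = a_ji = -1; a double or triple edge where a_ij * a_ji = 2 or 3), the diagram is a chain of 3 nodes with a double edge at one end; the terminal node there is the unique long simple root (C_3). One simple-root ordering that puts it in standard form is (alpha_2, alpha_1, alpha_3). So the algebra is type C_3, i.e. sp(6).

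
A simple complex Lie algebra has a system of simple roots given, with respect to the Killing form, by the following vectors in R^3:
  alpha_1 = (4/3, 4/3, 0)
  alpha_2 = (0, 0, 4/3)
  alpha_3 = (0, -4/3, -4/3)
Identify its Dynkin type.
type B_3

Compute the Cartan integers a_ij = 2(alpha_i, alpha_j)/(alpha_j, alpha_j); the resulting 3x3 Cartan matrix is
[[2, 0, -1], [0, 2, -1], [-1, -2, 2]].
The roots have two lengths (squared-length ratio 2:1); the short ones are alpha_{2}. The associated Dynkin diagram is a chain of 3 nodes with a double edge at one end; the terminal node there is the unique short simple root (B_3), so the type is B_3 (the algebra so(7)).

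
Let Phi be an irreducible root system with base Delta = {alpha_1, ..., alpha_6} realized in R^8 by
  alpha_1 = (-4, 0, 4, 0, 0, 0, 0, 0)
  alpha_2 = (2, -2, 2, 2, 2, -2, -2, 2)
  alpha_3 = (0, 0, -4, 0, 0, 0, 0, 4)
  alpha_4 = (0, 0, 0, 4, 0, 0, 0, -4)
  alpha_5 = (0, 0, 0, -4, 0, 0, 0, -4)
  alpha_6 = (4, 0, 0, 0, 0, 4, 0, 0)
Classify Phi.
Compute the Cartan integers a_ij = 2(alpha_i, alpha_j)/(alpha_j, alpha_j); the resulting 6x6 Cartan matrix is
[[2, 0, -1, 0, 0, -1], [0, 2, 0, 0, -1, 0], [-1, 0, 2, -1, -1, 0], [0, 0, -1, 2, 0, 0], [0, -1, -1, 0, 2, 0], [-1, 0, 0, 0, 0, 2]].
All simple roots have the same length, so the diagram is simply laced. The associated Dynkin diagram is a chain of 5 nodes with one extra node attached to the third node from one end (E_6), so the type is E_6.

E_6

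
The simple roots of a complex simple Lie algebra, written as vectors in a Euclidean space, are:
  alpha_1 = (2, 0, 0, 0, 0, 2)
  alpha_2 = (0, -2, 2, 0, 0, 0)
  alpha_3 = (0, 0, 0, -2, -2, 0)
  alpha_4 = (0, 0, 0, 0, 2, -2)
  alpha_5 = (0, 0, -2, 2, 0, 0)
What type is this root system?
type A_5

Compute the Cartan integers a_ij = 2(alpha_i, alpha_j)/(alpha_j, alpha_j); the resulting 5x5 Cartan matrix is
[[2, 0, 0, -1, 0], [0, 2, 0, 0, -1], [0, 0, 2, -1, -1], [-1, 0, -1, 2, 0], [0, -1, -1, 0, 2]].
All simple roots have the same length, so the diagram is simply laced. The associated Dynkin diagram is a chain of 5 nodes with single edges (A_5), so the type is A_5 (the algebra sl(6)).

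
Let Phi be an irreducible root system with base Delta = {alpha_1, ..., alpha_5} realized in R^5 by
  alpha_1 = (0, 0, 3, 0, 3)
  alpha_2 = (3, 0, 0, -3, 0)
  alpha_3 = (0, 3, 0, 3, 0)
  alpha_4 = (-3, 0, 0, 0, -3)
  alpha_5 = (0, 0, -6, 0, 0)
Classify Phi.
Compute the Cartan integers a_ij = 2(alpha_i, alpha_j)/(alpha_j, alpha_j); the resulting 5x5 Cartan matrix is
[[2, 0, 0, -1, -1], [0, 2, -1, -1, 0], [0, -1, 2, 0, 0], [-1, -1, 0, 2, 0], [-2, 0, 0, 0, 2]].
The roots have two lengths (squared-length ratio 2:1); the short ones are alpha_{1,2,3,4}. The associated Dynkin diagram is a chain of 5 nodes with a double edge at one end; the terminal node there is the unique long simple root (C_5), so the type is C_5 (the algebra sp(10)).

type C_5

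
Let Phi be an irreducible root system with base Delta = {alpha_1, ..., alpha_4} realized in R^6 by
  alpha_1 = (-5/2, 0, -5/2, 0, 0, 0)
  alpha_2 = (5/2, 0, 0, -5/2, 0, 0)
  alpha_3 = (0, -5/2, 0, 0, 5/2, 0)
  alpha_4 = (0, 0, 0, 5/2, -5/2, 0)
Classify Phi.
Compute the Cartan integers a_ij = 2(alpha_i, alpha_j)/(alpha_j, alpha_j); the resulting 4x4 Cartan matrix is
[[2, -1, 0, 0], [-1, 2, 0, -1], [0, 0, 2, -1], [0, -1, -1, 2]].
All simple roots have the same length, so the diagram is simply laced. The associated Dynkin diagram is a chain of 4 nodes with single edges (A_4), so the type is A_4 (the algebra sl(5)).

A_4 (sl(5))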